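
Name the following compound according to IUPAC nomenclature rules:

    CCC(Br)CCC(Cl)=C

Counting along the main chain through the multiple bond gives 7 carbons: the parent is heptane.
There is one C=C double bond, indicated by the ending -ene.
Choose the numbering such that numbering from this end puts the double bond at C-1 rather than C-6.
With this numbering: the double bond between C-1 and C-2; a bromo group at C-5; a chloro group at C-2.
Substituent prefixes are cited in alphabetical order (multiplying prefixes like di-/tri- are ignored for ordering).
Putting it together: 5-bromo-2-chlorohept-1-ene.

5-bromo-2-chlorohept-1-ene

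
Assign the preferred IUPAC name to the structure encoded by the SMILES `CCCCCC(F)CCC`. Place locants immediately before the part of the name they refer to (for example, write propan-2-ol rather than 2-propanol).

The longest carbon chain is 9 atoms: the parent is nonane.
Number the chain so that the substituent locant set {4} is lower than {6} at the first point of difference.
That gives a fluoro group at C-4.
The name is 4-fluorononane.

4-fluorononane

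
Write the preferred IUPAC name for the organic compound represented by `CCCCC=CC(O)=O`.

The longest chain bearing the –COOH group and the multiple bond is 7 carbons long (heptane).
A carboxylic acid (terminal –COOH) is the principal characteristic group, giving the suffix -oic acid.
The chain contains a C=C double bond, so the unsaturation ending is -ene.
Choose the numbering such that the carboxylic acid carbon is C-1 by definition.
This places the double bond between C-2 and C-3.
Putting it together: hept-2-enoic acid.

hept-2-enoic acid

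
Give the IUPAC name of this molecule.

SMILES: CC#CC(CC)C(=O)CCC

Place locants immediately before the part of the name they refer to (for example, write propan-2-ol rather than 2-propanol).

The longest chain bearing the carbonyl and the multiple bond is 8 carbons long (octane).
The highest-priority functional group is a ketone (C=O on an internal carbon), so the name ends in -one.
A C≡C triple bond in the chain gives the infix -yne-.
Number the chain so that numbering from this end puts the carbonyl group at C-4 rather than C-5.
With this numbering: the carbonyl at C-4; the triple bond between C-6 and C-7; an ethyl group at C-5.
Putting it together: 5-ethyloct-6-yn-4-one.

5-ethyloct-6-yn-4-one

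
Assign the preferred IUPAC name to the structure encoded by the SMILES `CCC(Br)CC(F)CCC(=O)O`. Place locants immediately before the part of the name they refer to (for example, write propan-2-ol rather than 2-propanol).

Counting along the main chain through the –COOH group gives 8 carbons: the parent is octane.
The principal characteristic group is a carboxylic acid (terminal –COOH), named with the suffix -oic acid.
The numbering direction is chosen so that the carboxylic acid carbon is C-1 by definition.
With this numbering: a bromo group at C-6; a fluoro group at C-4.
The substituents are ordered alphabetically, ignoring any di-/tri- multipliers.
The name is 6-bromo-4-fluorooctanoic acid.

6-bromo-4-fluorooctanoic acid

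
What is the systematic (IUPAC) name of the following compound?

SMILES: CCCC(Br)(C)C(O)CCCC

4-bromo-4-methylnonan-5-ol

Counting along the main chain through the –OH group gives 9 carbons: the parent is nonane.
The principal characteristic group is an alcohol (–OH), named with the suffix -ol.
Number the chain so that the substituent locant set {4,4} is lower than {6,6} at the first point of difference.
This places the hydroxyl at C-5; a bromo group at C-4; a methyl group at C-4.
Prefixes are listed alphabetically: bromo, methyl.
Assembling the pieces gives 4-bromo-4-methylnonan-5-ol.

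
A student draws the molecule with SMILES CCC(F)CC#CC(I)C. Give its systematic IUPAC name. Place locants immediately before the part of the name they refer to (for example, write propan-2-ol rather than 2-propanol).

6-fluoro-2-iodooct-3-yne

The longest carbon chain that includes the multiple bond has 8 carbons, so the parent hydride is octane.
A C≡C triple bond in the chain gives the infix -yne-.
The numbering direction is chosen so that numbering from this end puts the triple bond at C-3 rather than C-5.
This places the triple bond between C-3 and C-4; a fluoro group at C-6; an iodo group at C-2.
The substituents are ordered alphabetically, ignoring any di-/tri- multipliers.
Assembling the pieces gives 6-fluoro-2-iodooct-3-yne.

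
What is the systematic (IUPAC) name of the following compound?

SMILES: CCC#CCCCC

Counting along the main chain through the multiple bond gives 8 carbons: the parent is octane.
A C≡C triple bond in the chain gives the infix -yne-.
The numbering direction is chosen so that numbering from this end puts the triple bond at C-3 rather than C-5.
With this numbering: the triple bond between C-3 and C-4.
Assembling the pieces gives oct-3-yne.

oct-3-yne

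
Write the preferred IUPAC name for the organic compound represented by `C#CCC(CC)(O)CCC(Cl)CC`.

The longest carbon chain that includes the –OH group and the multiple bond has 9 carbons, so the parent hydride is nonane.
An alcohol (–OH) is the principal characteristic group, giving the suffix -ol.
A C≡C triple bond in the chain gives the infix -yne-.
The numbering direction is chosen so that numbering from this end puts the hydroxyl group at C-4 rather than C-6.
That gives the hydroxyl at C-4; the triple bond between C-1 and C-2; a chloro group at C-7; an ethyl group at C-4.
Prefixes are listed alphabetically: chloro, ethyl.
Putting it together: 7-chloro-4-ethylnon-1-yn-4-ol.

7-chloro-4-ethylnon-1-yn-4-ol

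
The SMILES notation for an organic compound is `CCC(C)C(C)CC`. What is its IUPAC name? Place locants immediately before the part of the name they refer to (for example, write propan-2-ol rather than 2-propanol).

3,4-dimethylhexane

The longest carbon chain is 6 atoms: the parent is hexane.
Both numbering directions give the same locant set; either may be used.
That gives methyl groups at C-3 and C-4.
Assembling the pieces gives 3,4-dimethylhexane.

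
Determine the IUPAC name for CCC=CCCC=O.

The longest carbon chain that includes the –CHO group and the multiple bond has 7 carbons, so the parent hydride is heptane.
The principal characteristic group is an aldehyde (terminal –CHO), named with the suffix -al.
The chain contains a C=C double bond, so the unsaturation ending is -ene.
Choose the numbering such that the aldehyde carbon is C-1 by definition.
That gives the double bond between C-4 and C-5.
Putting it together: hept-4-enal.

hept-4-enal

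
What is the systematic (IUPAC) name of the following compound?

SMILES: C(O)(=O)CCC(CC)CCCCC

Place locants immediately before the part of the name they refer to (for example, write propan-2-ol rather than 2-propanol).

Counting along the main chain through the –COOH group gives 9 carbons: the parent is nonane.
The highest-priority functional group is a carboxylic acid (terminal –COOH), so the name ends in -oic acid.
Number the chain so that the carboxylic acid carbon is C-1 by definition.
This places an ethyl group at C-4.
Putting it together: 4-ethylnonanoic acid.

4-ethylnonanoic acid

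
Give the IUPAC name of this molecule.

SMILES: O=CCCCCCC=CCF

Counting along the main chain through the –CHO group and the multiple bond gives 9 carbons: the parent is nonane.
The principal characteristic group is an aldehyde (terminal –CHO), named with the suffix -al.
The chain contains a C=C double bond, so the unsaturation ending is -ene.
The numbering direction is chosen so that the aldehyde carbon is C-1 by definition.
That gives the double bond between C-7 and C-8; a fluoro group at C-9.
Putting it together: 9-fluoronon-7-enal.

9-fluoronon-7-enal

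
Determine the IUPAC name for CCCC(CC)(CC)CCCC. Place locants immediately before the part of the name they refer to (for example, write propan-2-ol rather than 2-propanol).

4,4-diethyloctane

The longest carbon chain is 8 atoms: the parent is octane.
Number the chain so that the substituent locant set {4,4} is lower than {5,5} at the first point of difference.
With this numbering: two ethyl groups at C-4.
Assembling the pieces gives 4,4-diethyloctane.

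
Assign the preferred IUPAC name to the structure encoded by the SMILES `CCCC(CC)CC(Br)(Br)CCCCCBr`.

The parent chain contains 11 carbons (undecane).
The numbering direction is chosen so that the substituent locant set {1,6,6,8} is lower than {4,6,6,11} at the first point of difference.
This places bromo groups at C-1 and C-6 (×2); an ethyl group at C-8.
Prefixes are listed alphabetically: bromo, ethyl.
Putting it together: 1,6,6-tribromo-8-ethylundecane.

1,6,6-tribromo-8-ethylundecane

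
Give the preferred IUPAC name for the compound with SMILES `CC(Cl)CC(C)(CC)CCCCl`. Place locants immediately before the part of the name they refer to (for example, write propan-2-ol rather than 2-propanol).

1,6-dichloro-4-ethyl-4-methylheptane

The parent chain contains 7 carbons (heptane).
The numbering direction is chosen so that the substituent locant set {1,4,4,6} is lower than {2,4,4,7} at the first point of difference.
This places chloro groups at C-1 and C-6; an ethyl group at C-4; a methyl group at C-4.
Substituent prefixes are cited in alphabetical order (multiplying prefixes like di-/tri- are ignored for ordering).
Putting it together: 1,6-dichloro-4-ethyl-4-methylheptane.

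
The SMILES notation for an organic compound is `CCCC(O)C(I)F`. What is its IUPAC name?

1-fluoro-1-iodopentan-2-ol

The longest carbon chain that includes the –OH group has 5 carbons, so the parent hydride is pentane.
An alcohol (–OH) is the principal characteristic group, giving the suffix -ol.
Number the chain so that numbering from this end puts the hydroxyl group at C-2 rather than C-4.
This places the hydroxyl at C-2; a fluoro group at C-1; an iodo group at C-1.
Prefixes are listed alphabetically: fluoro, iodo.
Putting it together: 1-fluoro-1-iodopentan-2-ol.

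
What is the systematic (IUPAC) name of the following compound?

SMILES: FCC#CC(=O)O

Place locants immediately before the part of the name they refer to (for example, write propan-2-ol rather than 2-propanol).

4-fluorobut-2-ynoic acid

The longest carbon chain that includes the –COOH group and the multiple bond has 4 carbons, so the parent hydride is butane.
The highest-priority functional group is a carboxylic acid (terminal –COOH), so the name ends in -oic acid.
There is one C≡C triple bond, indicated by the ending -yne.
Choose the numbering such that the carboxylic acid carbon is C-1 by definition.
With this numbering: the triple bond between C-2 and C-3; a fluoro group at C-4.
The name is 4-fluorobut-2-ynoic acid.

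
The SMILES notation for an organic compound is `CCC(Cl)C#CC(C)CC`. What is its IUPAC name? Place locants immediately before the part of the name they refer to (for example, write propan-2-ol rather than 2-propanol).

3-chloro-6-methyloct-4-yne

Counting along the main chain through the multiple bond gives 8 carbons: the parent is octane.
A C≡C triple bond in the chain gives the infix -yne-.
Choose the numbering such that the locant sets are identical either way, so the alphabetically earlier chloro substituent takes the lower locant (3 rather than 6).
With this numbering: the triple bond between C-4 and C-5; a chloro group at C-3; a methyl group at C-6.
Substituent prefixes are cited in alphabetical order (multiplying prefixes like di-/tri- are ignored for ordering).
Assembling the pieces gives 3-chloro-6-methyloct-4-yne.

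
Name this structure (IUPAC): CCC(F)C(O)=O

Counting along the main chain through the –COOH group gives 4 carbons: the parent is butane.
A carboxylic acid (terminal –COOH) is the principal characteristic group, giving the suffix -oic acid.
Choose the numbering such that the carboxylic acid carbon is C-1 by definition.
With this numbering: a fluoro group at C-2.
Putting it together: 2-fluorobutanoic acid.

2-fluorobutanoic acid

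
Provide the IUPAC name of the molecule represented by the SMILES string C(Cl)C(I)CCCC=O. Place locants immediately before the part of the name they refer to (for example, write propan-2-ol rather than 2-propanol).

The longest chain bearing the –CHO group is 6 carbons long (hexane).
The principal characteristic group is an aldehyde (terminal –CHO), named with the suffix -al.
Choose the numbering such that the aldehyde carbon is C-1 by definition.
With this numbering: a chloro group at C-6; an iodo group at C-5.
Substituent prefixes are cited in alphabetical order (multiplying prefixes like di-/tri- are ignored for ordering).
Assembling the pieces gives 6-chloro-5-iodohexanal.

6-chloro-5-iodohexanal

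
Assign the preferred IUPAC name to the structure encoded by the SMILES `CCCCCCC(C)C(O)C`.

3-methylnonan-2-ol

The longest carbon chain that includes the –OH group has 9 carbons, so the parent hydride is nonane.
An alcohol (–OH) is the principal characteristic group, giving the suffix -ol.
Number the chain so that numbering from this end puts the hydroxyl group at C-2 rather than C-8.
With this numbering: the hydroxyl at C-2; a methyl group at C-3.
Assembling the pieces gives 3-methylnonan-2-ol.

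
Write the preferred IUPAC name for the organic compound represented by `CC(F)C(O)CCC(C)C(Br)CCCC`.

Counting along the main chain through the –OH group gives 11 carbons: the parent is undecane.
An alcohol (–OH) is the principal characteristic group, giving the suffix -ol.
Number the chain so that numbering from this end puts the hydroxyl group at C-3 rather than C-9.
That gives the hydroxyl at C-3; a bromo group at C-7; a fluoro group at C-2; a methyl group at C-6.
The substituents are ordered alphabetically, ignoring any di-/tri- multipliers.
Putting it together: 7-bromo-2-fluoro-6-methylundecan-3-ol.

7-bromo-2-fluoro-6-methylundecan-3-ol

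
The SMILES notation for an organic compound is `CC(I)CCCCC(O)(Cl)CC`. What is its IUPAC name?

The longest chain bearing the –OH group is 9 carbons long (nonane).
The principal characteristic group is an alcohol (–OH), named with the suffix -ol.
The numbering direction is chosen so that numbering from this end puts the hydroxyl group at C-3 rather than C-7.
This places the hydroxyl at C-3; a chloro group at C-3; an iodo group at C-8.
Substituent prefixes are cited in alphabetical order (multiplying prefixes like di-/tri- are ignored for ordering).
Assembling the pieces gives 3-chloro-8-iodononan-3-ol.

3-chloro-8-iodononan-3-ol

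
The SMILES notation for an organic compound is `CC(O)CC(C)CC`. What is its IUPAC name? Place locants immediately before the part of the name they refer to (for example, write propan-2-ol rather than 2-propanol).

Counting along the main chain through the –OH group gives 6 carbons: the parent is hexane.
The highest-priority functional group is an alcohol (–OH), so the name ends in -ol.
Choose the numbering such that numbering from this end puts the hydroxyl group at C-2 rather than C-5.
This places the hydroxyl at C-2; a methyl group at C-4.
Assembling the pieces gives 4-methylhexan-2-ol.

4-methylhexan-2-ol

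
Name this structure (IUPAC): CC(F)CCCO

The longest carbon chain that includes the –OH group has 5 carbons, so the parent hydride is pentane.
The principal characteristic group is an alcohol (–OH), named with the suffix -ol.
The numbering direction is chosen so that numbering from this end puts the hydroxyl group at C-1 rather than C-5.
This places the hydroxyl at C-1; a fluoro group at C-4.
Assembling the pieces gives 4-fluoropentan-1-ol.

4-fluoropentan-1-ol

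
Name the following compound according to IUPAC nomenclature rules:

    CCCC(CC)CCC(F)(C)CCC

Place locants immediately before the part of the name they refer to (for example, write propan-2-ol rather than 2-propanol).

7-ethyl-4-fluoro-4-methyldecane

The parent chain contains 10 carbons (decane).
Number the chain so that the substituent locant set {4,4,7} is lower than {4,7,7} at the first point of difference.
That gives an ethyl group at C-7; a fluoro group at C-4; a methyl group at C-4.
The substituents are ordered alphabetically, ignoring any di-/tri- multipliers.
Putting it together: 7-ethyl-4-fluoro-4-methyldecane.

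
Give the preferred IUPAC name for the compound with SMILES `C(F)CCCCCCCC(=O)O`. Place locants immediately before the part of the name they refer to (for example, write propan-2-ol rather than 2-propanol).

9-fluorononanoic acid

The longest chain bearing the –COOH group is 9 carbons long (nonane).
The principal characteristic group is a carboxylic acid (terminal –COOH), named with the suffix -oic acid.
Choose the numbering such that the carboxylic acid carbon is C-1 by definition.
That gives a fluoro group at C-9.
Assembling the pieces gives 9-fluorononanoic acid.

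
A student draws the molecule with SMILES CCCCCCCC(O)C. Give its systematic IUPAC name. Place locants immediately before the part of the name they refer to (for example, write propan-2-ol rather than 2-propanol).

The longest carbon chain that includes the –OH group has 9 carbons, so the parent hydride is nonane.
An alcohol (–OH) is the principal characteristic group, giving the suffix -ol.
Number the chain so that numbering from this end puts the hydroxyl group at C-2 rather than C-8.
That gives the hydroxyl at C-2.
Putting it together: nonan-2-ol.

nonan-2-ol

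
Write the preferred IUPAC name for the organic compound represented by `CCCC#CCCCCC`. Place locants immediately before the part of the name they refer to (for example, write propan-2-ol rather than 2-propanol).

dec-4-yne

The longest chain bearing the multiple bond is 10 carbons long (decane).
The chain contains a C≡C triple bond, so the unsaturation ending is -yne.
The numbering direction is chosen so that numbering from this end puts the triple bond at C-4 rather than C-6.
With this numbering: the triple bond between C-4 and C-5.
Assembling the pieces gives dec-4-yne.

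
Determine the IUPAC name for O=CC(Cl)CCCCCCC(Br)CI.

9-bromo-2-chloro-10-iododecanal

Counting along the main chain through the –CHO group gives 10 carbons: the parent is decane.
The highest-priority functional group is an aldehyde (terminal –CHO), so the name ends in -al.
The numbering direction is chosen so that the aldehyde carbon is C-1 by definition.
This places a bromo group at C-9; a chloro group at C-2; an iodo group at C-10.
Prefixes are listed alphabetically: bromo, chloro, iodo.
The name is 9-bromo-2-chloro-10-iododecanal.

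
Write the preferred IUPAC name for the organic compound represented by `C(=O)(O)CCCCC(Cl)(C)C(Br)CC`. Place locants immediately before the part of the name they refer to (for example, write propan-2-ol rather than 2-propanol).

7-bromo-6-chloro-6-methylnonanoic acid

The longest chain bearing the –COOH group is 9 carbons long (nonane).
The highest-priority functional group is a carboxylic acid (terminal –COOH), so the name ends in -oic acid.
The numbering direction is chosen so that the carboxylic acid carbon is C-1 by definition.
That gives a bromo group at C-7; a chloro group at C-6; a methyl group at C-6.
The substituents are ordered alphabetically, ignoring any di-/tri- multipliers.
The name is 7-bromo-6-chloro-6-methylnonanoic acid.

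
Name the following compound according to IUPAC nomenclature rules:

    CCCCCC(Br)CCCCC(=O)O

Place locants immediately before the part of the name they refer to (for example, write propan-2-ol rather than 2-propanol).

The longest chain bearing the –COOH group is 11 carbons long (undecane).
A carboxylic acid (terminal –COOH) is the principal characteristic group, giving the suffix -oic acid.
Number the chain so that the carboxylic acid carbon is C-1 by definition.
This places a bromo group at C-6.
Assembling the pieces gives 6-bromoundecanoic acid.

6-bromoundecanoic acid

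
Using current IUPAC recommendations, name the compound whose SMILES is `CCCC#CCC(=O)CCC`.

Counting along the main chain through the carbonyl and the multiple bond gives 10 carbons: the parent is decane.
The principal characteristic group is a ketone (C=O on an internal carbon), named with the suffix -one.
A C≡C triple bond in the chain gives the infix -yne-.
The numbering direction is chosen so that numbering from this end puts the carbonyl group at C-4 rather than C-7.
This places the carbonyl at C-4; the triple bond between C-6 and C-7.
The name is dec-6-yn-4-one.

dec-6-yn-4-one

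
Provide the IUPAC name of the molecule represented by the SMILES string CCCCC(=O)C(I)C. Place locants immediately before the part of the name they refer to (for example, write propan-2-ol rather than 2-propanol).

2-iodoheptan-3-one

Counting along the main chain through the carbonyl gives 7 carbons: the parent is heptane.
The principal characteristic group is a ketone (C=O on an internal carbon), named with the suffix -one.
Number the chain so that numbering from this end puts the carbonyl group at C-3 rather than C-5.
This places the carbonyl at C-3; an iodo group at C-2.
Putting it together: 2-iodoheptan-3-one.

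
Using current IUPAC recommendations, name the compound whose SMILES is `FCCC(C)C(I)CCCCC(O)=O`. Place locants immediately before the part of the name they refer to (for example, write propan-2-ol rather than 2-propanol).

9-fluoro-6-iodo-7-methylnonanoic acid

The longest chain bearing the –COOH group is 9 carbons long (nonane).
A carboxylic acid (terminal –COOH) is the principal characteristic group, giving the suffix -oic acid.
Choose the numbering such that the carboxylic acid carbon is C-1 by definition.
This places a fluoro group at C-9; an iodo group at C-6; a methyl group at C-7.
Substituent prefixes are cited in alphabetical order (multiplying prefixes like di-/tri- are ignored for ordering).
Assembling the pieces gives 9-fluoro-6-iodo-7-methylnonanoic acid.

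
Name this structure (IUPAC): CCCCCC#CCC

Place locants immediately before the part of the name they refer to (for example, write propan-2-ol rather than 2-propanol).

Counting along the main chain through the multiple bond gives 9 carbons: the parent is nonane.
There is one C≡C triple bond, indicated by the ending -yne.
Choose the numbering such that numbering from this end puts the triple bond at C-3 rather than C-6.
With this numbering: the triple bond between C-3 and C-4.
Putting it together: non-3-yne.

non-3-yne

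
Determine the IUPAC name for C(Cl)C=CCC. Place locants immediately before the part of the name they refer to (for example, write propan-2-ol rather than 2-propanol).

1-chloropent-2-ene

The longest chain bearing the multiple bond is 5 carbons long (pentane).
A C=C double bond in the chain gives the infix -ene-.
Choose the numbering such that numbering from this end puts the double bond at C-2 rather than C-3.
This places the double bond between C-2 and C-3; a chloro group at C-1.
Putting it together: 1-chloropent-2-ene.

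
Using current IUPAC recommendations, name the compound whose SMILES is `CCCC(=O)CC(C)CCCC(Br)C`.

Counting along the main chain through the carbonyl gives 11 carbons: the parent is undecane.
A ketone (C=O on an internal carbon) is the principal characteristic group, giving the suffix -one.
Choose the numbering such that numbering from this end puts the carbonyl group at C-4 rather than C-8.
That gives the carbonyl at C-4; a bromo group at C-10; a methyl group at C-6.
Substituent prefixes are cited in alphabetical order (multiplying prefixes like di-/tri- are ignored for ordering).
The name is 10-bromo-6-methylundecan-4-one.

10-bromo-6-methylundecan-4-one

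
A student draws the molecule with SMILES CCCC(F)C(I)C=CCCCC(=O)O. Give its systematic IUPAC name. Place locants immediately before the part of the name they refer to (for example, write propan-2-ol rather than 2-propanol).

8-fluoro-7-iodoundec-5-enoic acid

The longest carbon chain that includes the –COOH group and the multiple bond has 11 carbons, so the parent hydride is undecane.
The principal characteristic group is a carboxylic acid (terminal –COOH), named with the suffix -oic acid.
The chain contains a C=C double bond, so the unsaturation ending is -ene.
Choose the numbering such that the carboxylic acid carbon is C-1 by definition.
This places the double bond between C-5 and C-6; a fluoro group at C-8; an iodo group at C-7.
The substituents are ordered alphabetically, ignoring any di-/tri- multipliers.
The name is 8-fluoro-7-iodoundec-5-enoic acid.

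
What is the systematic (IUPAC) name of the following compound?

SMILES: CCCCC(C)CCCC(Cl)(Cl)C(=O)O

The longest carbon chain that includes the –COOH group has 10 carbons, so the parent hydride is decane.
The highest-priority functional group is a carboxylic acid (terminal –COOH), so the name ends in -oic acid.
Number the chain so that the carboxylic acid carbon is C-1 by definition.
This places two chloro groups at C-2; a methyl group at C-6.
Substituent prefixes are cited in alphabetical order (multiplying prefixes like di-/tri- are ignored for ordering).
Assembling the pieces gives 2,2-dichloro-6-methyldecanoic acid.

2,2-dichloro-6-methyldecanoic acid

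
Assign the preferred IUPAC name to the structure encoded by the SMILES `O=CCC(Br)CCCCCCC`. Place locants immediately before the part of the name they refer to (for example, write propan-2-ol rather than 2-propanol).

3-bromodecanal

The longest chain bearing the –CHO group is 10 carbons long (decane).
An aldehyde (terminal –CHO) is the principal characteristic group, giving the suffix -al.
Number the chain so that the aldehyde carbon is C-1 by definition.
This places a bromo group at C-3.
The name is 3-bromodecanal.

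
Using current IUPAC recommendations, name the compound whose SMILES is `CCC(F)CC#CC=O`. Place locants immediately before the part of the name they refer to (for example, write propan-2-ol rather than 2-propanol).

5-fluorohept-2-ynal

The longest chain bearing the –CHO group and the multiple bond is 7 carbons long (heptane).
An aldehyde (terminal –CHO) is the principal characteristic group, giving the suffix -al.
There is one C≡C triple bond, indicated by the ending -yne.
Choose the numbering such that the aldehyde carbon is C-1 by definition.
That gives the triple bond between C-2 and C-3; a fluoro group at C-5.
Putting it together: 5-fluorohept-2-ynal.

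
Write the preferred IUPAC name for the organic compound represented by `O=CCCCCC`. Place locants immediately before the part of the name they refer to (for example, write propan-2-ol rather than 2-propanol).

hexanal

The longest chain bearing the –CHO group is 6 carbons long (hexane).
The principal characteristic group is an aldehyde (terminal –CHO), named with the suffix -al.
Choose the numbering such that the aldehyde carbon is C-1 by definition.
Putting it together: hexanal.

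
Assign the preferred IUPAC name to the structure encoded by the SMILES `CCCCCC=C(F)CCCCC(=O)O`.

6-fluorododec-6-enoic acid

The longest chain bearing the –COOH group and the multiple bond is 12 carbons long (dodecane).
The highest-priority functional group is a carboxylic acid (terminal –COOH), so the name ends in -oic acid.
There is one C=C double bond, indicated by the ending -ene.
The numbering direction is chosen so that the carboxylic acid carbon is C-1 by definition.
This places the double bond between C-6 and C-7; a fluoro group at C-6.
Assembling the pieces gives 6-fluorododec-6-enoic acid.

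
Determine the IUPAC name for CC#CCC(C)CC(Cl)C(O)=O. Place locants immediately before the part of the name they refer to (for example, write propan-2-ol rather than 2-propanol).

Counting along the main chain through the –COOH group and the multiple bond gives 8 carbons: the parent is octane.
A carboxylic acid (terminal –COOH) is the principal characteristic group, giving the suffix -oic acid.
There is one C≡C triple bond, indicated by the ending -yne.
Choose the numbering such that the carboxylic acid carbon is C-1 by definition.
This places the triple bond between C-6 and C-7; a chloro group at C-2; a methyl group at C-4.
Prefixes are listed alphabetically: chloro, methyl.
The name is 2-chloro-4-methyloct-6-ynoic acid.

2-chloro-4-methyloct-6-ynoic acid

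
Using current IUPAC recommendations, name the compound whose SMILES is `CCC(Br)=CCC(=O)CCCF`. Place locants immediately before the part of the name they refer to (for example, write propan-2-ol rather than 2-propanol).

7-bromo-1-fluoronon-6-en-4-one

The longest carbon chain that includes the carbonyl and the multiple bond has 9 carbons, so the parent hydride is nonane.
A ketone (C=O on an internal carbon) is the principal characteristic group, giving the suffix -one.
There is one C=C double bond, indicated by the ending -ene.
Choose the numbering such that numbering from this end puts the carbonyl group at C-4 rather than C-6.
With this numbering: the carbonyl at C-4; the double bond between C-6 and C-7; a bromo group at C-7; a fluoro group at C-1.
Prefixes are listed alphabetically: bromo, fluoro.
The name is 7-bromo-1-fluoronon-6-en-4-one.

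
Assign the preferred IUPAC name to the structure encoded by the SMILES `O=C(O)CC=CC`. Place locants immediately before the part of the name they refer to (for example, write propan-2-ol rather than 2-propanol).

The longest chain bearing the –COOH group and the multiple bond is 5 carbons long (pentane).
The highest-priority functional group is a carboxylic acid (terminal –COOH), so the name ends in -oic acid.
There is one C=C double bond, indicated by the ending -ene.
Choose the numbering such that the carboxylic acid carbon is C-1 by definition.
That gives the double bond between C-3 and C-4.
Assembling the pieces gives pent-3-enoic acid.

pent-3-enoic acid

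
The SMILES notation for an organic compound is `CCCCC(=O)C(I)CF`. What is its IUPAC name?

1-fluoro-2-iodoheptan-3-one

The longest carbon chain that includes the carbonyl has 7 carbons, so the parent hydride is heptane.
The principal characteristic group is a ketone (C=O on an internal carbon), named with the suffix -one.
Number the chain so that numbering from this end puts the carbonyl group at C-3 rather than C-5.
This places the carbonyl at C-3; a fluoro group at C-1; an iodo group at C-2.
Substituent prefixes are cited in alphabetical order (multiplying prefixes like di-/tri- are ignored for ordering).
Putting it together: 1-fluoro-2-iodoheptan-3-one.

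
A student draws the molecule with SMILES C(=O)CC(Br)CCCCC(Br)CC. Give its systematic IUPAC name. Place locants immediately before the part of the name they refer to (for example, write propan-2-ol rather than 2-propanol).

The longest carbon chain that includes the –CHO group has 10 carbons, so the parent hydride is decane.
The highest-priority functional group is an aldehyde (terminal –CHO), so the name ends in -al.
Number the chain so that the aldehyde carbon is C-1 by definition.
That gives bromo groups at C-3 and C-8.
Assembling the pieces gives 3,8-dibromodecanal.

3,8-dibromodecanal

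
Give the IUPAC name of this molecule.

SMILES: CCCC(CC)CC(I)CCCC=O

The longest carbon chain that includes the –CHO group has 10 carbons, so the parent hydride is decane.
The highest-priority functional group is an aldehyde (terminal –CHO), so the name ends in -al.
Choose the numbering such that the aldehyde carbon is C-1 by definition.
That gives an ethyl group at C-7; an iodo group at C-5.
Prefixes are listed alphabetically: ethyl, iodo.
The name is 7-ethyl-5-iododecanal.

7-ethyl-5-iododecanal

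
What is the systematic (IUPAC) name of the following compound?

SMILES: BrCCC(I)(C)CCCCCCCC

The longest carbon chain is 11 atoms: the parent is undecane.
Number the chain so that the substituent locant set {1,3,3} is lower than {9,9,11} at the first point of difference.
With this numbering: a bromo group at C-1; an iodo group at C-3; a methyl group at C-3.
The substituents are ordered alphabetically, ignoring any di-/tri- multipliers.
The name is 1-bromo-3-iodo-3-methylundecane.

1-bromo-3-iodo-3-methylundecane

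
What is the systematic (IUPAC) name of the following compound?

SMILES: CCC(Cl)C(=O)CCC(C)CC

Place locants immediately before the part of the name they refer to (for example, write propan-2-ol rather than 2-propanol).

The longest chain bearing the carbonyl is 9 carbons long (nonane).
The highest-priority functional group is a ketone (C=O on an internal carbon), so the name ends in -one.
Choose the numbering such that numbering from this end puts the carbonyl group at C-4 rather than C-6.
That gives the carbonyl at C-4; a chloro group at C-3; a methyl group at C-7.
The substituents are ordered alphabetically, ignoring any di-/tri- multipliers.
Putting it together: 3-chloro-7-methylnonan-4-one.

3-chloro-7-methylnonan-4-one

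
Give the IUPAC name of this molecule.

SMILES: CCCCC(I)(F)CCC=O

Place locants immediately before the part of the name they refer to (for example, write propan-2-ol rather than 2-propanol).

4-fluoro-4-iodooctanal

The longest carbon chain that includes the –CHO group has 8 carbons, so the parent hydride is octane.
The principal characteristic group is an aldehyde (terminal –CHO), named with the suffix -al.
Choose the numbering such that the aldehyde carbon is C-1 by definition.
With this numbering: a fluoro group at C-4; an iodo group at C-4.
Prefixes are listed alphabetically: fluoro, iodo.
Putting it together: 4-fluoro-4-iodooctanal.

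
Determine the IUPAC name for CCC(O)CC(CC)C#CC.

5-ethyloct-6-yn-3-ol

Counting along the main chain through the –OH group and the multiple bond gives 8 carbons: the parent is octane.
An alcohol (–OH) is the principal characteristic group, giving the suffix -ol.
The chain contains a C≡C triple bond, so the unsaturation ending is -yne.
Number the chain so that numbering from this end puts the hydroxyl group at C-3 rather than C-6.
With this numbering: the hydroxyl at C-3; the triple bond between C-6 and C-7; an ethyl group at C-5.
Assembling the pieces gives 5-ethyloct-6-yn-3-ol.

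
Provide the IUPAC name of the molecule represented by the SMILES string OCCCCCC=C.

hept-6-en-1-ol

The longest chain bearing the –OH group and the multiple bond is 7 carbons long (heptane).
The highest-priority functional group is an alcohol (–OH), so the name ends in -ol.
There is one C=C double bond, indicated by the ending -ene.
Number the chain so that numbering from this end puts the hydroxyl group at C-1 rather than C-7.
With this numbering: the hydroxyl at C-1; the double bond between C-6 and C-7.
Assembling the pieces gives hept-6-en-1-ol.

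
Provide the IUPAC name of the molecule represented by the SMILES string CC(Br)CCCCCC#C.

8-bromonon-1-yne

Counting along the main chain through the multiple bond gives 9 carbons: the parent is nonane.
There is one C≡C triple bond, indicated by the ending -yne.
The numbering direction is chosen so that numbering from this end puts the triple bond at C-1 rather than C-8.
This places the triple bond between C-1 and C-2; a bromo group at C-8.
The name is 8-bromonon-1-yne.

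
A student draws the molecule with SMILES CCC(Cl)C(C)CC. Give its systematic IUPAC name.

3-chloro-4-methylhexane

The longest continuous carbon chain has 6 atoms, so the parent hydride is hexane.
The numbering direction is chosen so that the locant sets are identical either way, so the alphabetically earlier chloro substituent takes the lower locant (3 rather than 4).
This places a chloro group at C-3; a methyl group at C-4.
Substituent prefixes are cited in alphabetical order (multiplying prefixes like di-/tri- are ignored for ordering).
Putting it together: 3-chloro-4-methylhexane.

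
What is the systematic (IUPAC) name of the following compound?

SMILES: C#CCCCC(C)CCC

6-methylnon-1-yne

Counting along the main chain through the multiple bond gives 9 carbons: the parent is nonane.
There is one C≡C triple bond, indicated by the ending -yne.
The numbering direction is chosen so that numbering from this end puts the triple bond at C-1 rather than C-8.
This places the triple bond between C-1 and C-2; a methyl group at C-6.
The name is 6-methylnon-1-yne.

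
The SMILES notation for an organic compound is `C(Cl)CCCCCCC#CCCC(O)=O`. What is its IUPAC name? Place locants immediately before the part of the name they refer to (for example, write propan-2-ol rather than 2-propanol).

12-chlorododec-4-ynoic acid

Counting along the main chain through the –COOH group and the multiple bond gives 12 carbons: the parent is dodecane.
The highest-priority functional group is a carboxylic acid (terminal –COOH), so the name ends in -oic acid.
The chain contains a C≡C triple bond, so the unsaturation ending is -yne.
Choose the numbering such that the carboxylic acid carbon is C-1 by definition.
This places the triple bond between C-4 and C-5; a chloro group at C-12.
Assembling the pieces gives 12-chlorododec-4-ynoic acid.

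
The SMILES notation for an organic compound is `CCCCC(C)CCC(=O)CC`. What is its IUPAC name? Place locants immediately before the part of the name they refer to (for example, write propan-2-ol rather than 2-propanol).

6-methyldecan-3-one

The longest carbon chain that includes the carbonyl has 10 carbons, so the parent hydride is decane.
A ketone (C=O on an internal carbon) is the principal characteristic group, giving the suffix -one.
Choose the numbering such that numbering from this end puts the carbonyl group at C-3 rather than C-8.
That gives the carbonyl at C-3; a methyl group at C-6.
Putting it together: 6-methyldecan-3-one.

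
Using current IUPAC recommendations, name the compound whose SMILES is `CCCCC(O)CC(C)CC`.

3-methylnonan-5-ol

The longest carbon chain that includes the –OH group has 9 carbons, so the parent hydride is nonane.
An alcohol (–OH) is the principal characteristic group, giving the suffix -ol.
Number the chain so that the substituent locant set {3} is lower than {7} at the first point of difference.
That gives the hydroxyl at C-5; a methyl group at C-3.
The name is 3-methylnonan-5-ol.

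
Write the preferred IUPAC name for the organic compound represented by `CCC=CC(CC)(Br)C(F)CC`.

The longest carbon chain that includes the multiple bond has 8 carbons, so the parent hydride is octane.
A C=C double bond in the chain gives the infix -ene-.
Choose the numbering such that numbering from this end puts the double bond at C-3 rather than C-5.
This places the double bond between C-3 and C-4; a bromo group at C-5; an ethyl group at C-5; a fluoro group at C-6.
The substituents are ordered alphabetically, ignoring any di-/tri- multipliers.
Putting it together: 5-bromo-5-ethyl-6-fluorooct-3-ene.

5-bromo-5-ethyl-6-fluorooct-3-ene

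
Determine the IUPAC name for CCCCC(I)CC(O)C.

4-iodooctan-2-ol

The longest chain bearing the –OH group is 8 carbons long (octane).
An alcohol (–OH) is the principal characteristic group, giving the suffix -ol.
Number the chain so that numbering from this end puts the hydroxyl group at C-2 rather than C-7.
With this numbering: the hydroxyl at C-2; an iodo group at C-4.
Assembling the pieces gives 4-iodooctan-2-ol.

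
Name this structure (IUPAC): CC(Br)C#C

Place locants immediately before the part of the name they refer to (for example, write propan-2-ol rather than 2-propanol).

The longest chain bearing the multiple bond is 4 carbons long (butane).
There is one C≡C triple bond, indicated by the ending -yne.
The numbering direction is chosen so that numbering from this end puts the triple bond at C-1 rather than C-3.
That gives the triple bond between C-1 and C-2; a bromo group at C-3.
Putting it together: 3-bromobut-1-yne.

3-bromobut-1-yne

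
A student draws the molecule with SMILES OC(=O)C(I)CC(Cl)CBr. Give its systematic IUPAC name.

The longest chain bearing the –COOH group is 5 carbons long (pentane).
A carboxylic acid (terminal –COOH) is the principal characteristic group, giving the suffix -oic acid.
The numbering direction is chosen so that the carboxylic acid carbon is C-1 by definition.
This places a bromo group at C-5; a chloro group at C-4; an iodo group at C-2.
Prefixes are listed alphabetically: bromo, chloro, iodo.
Putting it together: 5-bromo-4-chloro-2-iodopentanoic acid.

5-bromo-4-chloro-2-iodopentanoic acid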